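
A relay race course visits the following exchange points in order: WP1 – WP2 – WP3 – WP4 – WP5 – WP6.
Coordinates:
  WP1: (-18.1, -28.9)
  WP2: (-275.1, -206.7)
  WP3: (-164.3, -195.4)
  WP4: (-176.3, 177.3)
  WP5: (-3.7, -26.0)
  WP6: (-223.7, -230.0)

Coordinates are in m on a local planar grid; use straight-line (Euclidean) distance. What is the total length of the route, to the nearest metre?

1363 m

Leg distances:
WP1→WP2: 312.5 m  (cumulative 312.5 m)
WP2→WP3: 111.4 m  (cumulative 423.9 m)
WP3→WP4: 372.9 m  (cumulative 796.8 m)
WP4→WP5: 266.7 m  (cumulative 1063.5 m)
WP5→WP6: 300.0 m  (cumulative 1363.5 m)
Total route length ≈ 1363 m.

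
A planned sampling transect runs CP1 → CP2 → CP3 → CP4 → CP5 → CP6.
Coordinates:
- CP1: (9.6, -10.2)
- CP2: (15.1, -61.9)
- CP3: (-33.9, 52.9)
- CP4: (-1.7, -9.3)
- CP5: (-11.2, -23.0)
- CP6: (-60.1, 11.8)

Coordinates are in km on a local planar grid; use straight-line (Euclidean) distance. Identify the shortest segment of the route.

CP4–CP5

Leg distances:
CP1→CP2: 52.0 km
CP2→CP3: 124.8 km
CP3→CP4: 70.0 km
CP4→CP5: 16.7 km
CP5→CP6: 60.0 km
The shortest leg is CP4–CP5 at 16.7 km.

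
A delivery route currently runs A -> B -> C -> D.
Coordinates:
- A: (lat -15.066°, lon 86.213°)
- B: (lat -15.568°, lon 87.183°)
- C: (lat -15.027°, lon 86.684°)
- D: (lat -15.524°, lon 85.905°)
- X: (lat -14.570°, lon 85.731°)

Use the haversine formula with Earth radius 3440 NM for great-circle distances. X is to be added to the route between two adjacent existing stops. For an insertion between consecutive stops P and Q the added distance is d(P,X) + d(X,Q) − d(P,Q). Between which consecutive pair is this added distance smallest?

between C and D

Added distance for inserting X between each consecutive pair:
A–B: 80.4 NM
B–C: 121.6 NM
C–D: 65.8 NM
Smallest added distance is 65.8 NM, inserting between C and D.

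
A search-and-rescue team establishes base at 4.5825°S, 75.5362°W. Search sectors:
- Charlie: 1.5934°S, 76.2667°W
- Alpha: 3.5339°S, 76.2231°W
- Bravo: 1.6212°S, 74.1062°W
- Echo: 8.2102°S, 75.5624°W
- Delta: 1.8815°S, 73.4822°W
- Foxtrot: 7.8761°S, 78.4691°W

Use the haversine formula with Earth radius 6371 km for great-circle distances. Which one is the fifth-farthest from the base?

Distance to each, sorted:
Foxtrot: 489.1 km
Echo: 403.4 km
Delta: 377.1 km
Bravo: 365.6 km
Charlie: 342.1 km
Alpha: 139.3 km
The fifth-farthest is Charlie at 342.1 km.

Charlie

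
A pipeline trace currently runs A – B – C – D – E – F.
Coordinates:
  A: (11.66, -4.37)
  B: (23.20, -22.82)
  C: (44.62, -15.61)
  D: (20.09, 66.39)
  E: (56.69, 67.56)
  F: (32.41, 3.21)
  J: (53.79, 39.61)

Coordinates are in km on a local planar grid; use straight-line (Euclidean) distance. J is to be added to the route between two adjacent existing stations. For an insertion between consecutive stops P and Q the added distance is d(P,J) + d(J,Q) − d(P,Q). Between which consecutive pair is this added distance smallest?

between E and F

Added distance for inserting J between each consecutive pair:
A–B: 108.7 km
B–C: 102.9 km
C–D: 13.4 km
D–E: 34.5 km
E–F: 1.5 km
Smallest added distance is 1.5 km, inserting between E and F.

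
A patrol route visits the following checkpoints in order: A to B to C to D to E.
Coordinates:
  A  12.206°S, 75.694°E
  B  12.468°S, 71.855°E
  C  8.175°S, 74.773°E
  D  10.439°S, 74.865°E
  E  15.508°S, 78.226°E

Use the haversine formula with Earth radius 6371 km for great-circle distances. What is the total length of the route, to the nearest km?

1915 km

Leg distances:
A→B: 418.0 km  (cumulative 418.0 km)
B→C: 574.2 km  (cumulative 992.2 km)
C→D: 251.9 km  (cumulative 1244.2 km)
D→E: 671.0 km  (cumulative 1915.2 km)
Total route length ≈ 1915 km.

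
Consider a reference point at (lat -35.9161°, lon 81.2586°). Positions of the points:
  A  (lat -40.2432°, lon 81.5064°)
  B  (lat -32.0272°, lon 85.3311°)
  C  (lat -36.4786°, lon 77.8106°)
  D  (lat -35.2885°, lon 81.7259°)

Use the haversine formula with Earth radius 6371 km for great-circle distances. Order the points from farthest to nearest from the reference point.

Distance from the reference point at (lat -35.9161°, lon 81.2586°) to each:
B (lat -32.0272°, lon 85.3311°): 572.6 km
A (lat -40.2432°, lon 81.5064°): 481.6 km
C (lat -36.4786°, lon 77.8106°): 315.6 km
D (lat -35.2885°, lon 81.7259°): 81.6 km

B, A, C, D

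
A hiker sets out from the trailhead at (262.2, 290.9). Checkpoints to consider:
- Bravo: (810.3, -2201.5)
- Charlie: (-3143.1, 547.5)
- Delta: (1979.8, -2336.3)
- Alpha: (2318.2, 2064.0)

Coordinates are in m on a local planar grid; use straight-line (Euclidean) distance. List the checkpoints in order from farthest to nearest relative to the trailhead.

Distance from the trailhead at (262.2, 290.9) to each:
Charlie (-3143.1, 547.5): 3415.0 m
Delta (1979.8, -2336.3): 3138.8 m
Alpha (2318.2, 2064.0): 2715.0 m
Bravo (810.3, -2201.5): 2552.0 m

Charlie, Delta, Alpha, Bravo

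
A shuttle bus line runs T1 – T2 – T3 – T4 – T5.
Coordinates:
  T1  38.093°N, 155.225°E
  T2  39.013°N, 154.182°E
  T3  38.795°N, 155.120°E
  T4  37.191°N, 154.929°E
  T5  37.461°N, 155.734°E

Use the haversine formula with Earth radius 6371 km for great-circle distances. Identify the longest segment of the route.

Leg distances:
T1→T2: 136.7 km
T2→T3: 84.7 km
T3→T4: 179.1 km
T4→T5: 77.3 km
The longest leg is T3–T4 at 179.1 km.

T3–T4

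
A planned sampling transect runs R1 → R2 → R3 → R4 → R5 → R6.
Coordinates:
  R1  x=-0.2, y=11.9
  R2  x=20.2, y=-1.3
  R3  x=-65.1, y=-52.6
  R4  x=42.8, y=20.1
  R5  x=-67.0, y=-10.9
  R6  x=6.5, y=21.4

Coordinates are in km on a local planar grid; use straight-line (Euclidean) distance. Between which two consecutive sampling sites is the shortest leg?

Leg distances:
R1→R2: 24.3 km
R2→R3: 99.5 km
R3→R4: 130.1 km
R4→R5: 114.1 km
R5→R6: 80.3 km
The shortest leg is R1–R2 at 24.3 km.

R1–R2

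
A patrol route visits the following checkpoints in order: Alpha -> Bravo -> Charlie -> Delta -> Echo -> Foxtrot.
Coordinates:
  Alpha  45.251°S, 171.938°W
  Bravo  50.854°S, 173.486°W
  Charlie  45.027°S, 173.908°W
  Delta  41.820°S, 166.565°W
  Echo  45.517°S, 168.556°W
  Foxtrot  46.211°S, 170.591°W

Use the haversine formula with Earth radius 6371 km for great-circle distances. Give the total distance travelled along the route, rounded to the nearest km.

Leg distances:
Alpha→Bravo: 633.5 km  (cumulative 633.5 km)
Bravo→Charlie: 648.7 km  (cumulative 1282.2 km)
Charlie→Delta: 691.6 km  (cumulative 1973.8 km)
Delta→Echo: 441.1 km  (cumulative 2414.9 km)
Echo→Foxtrot: 175.4 km  (cumulative 2590.4 km)
Total route length ≈ 2590 km.

2590 km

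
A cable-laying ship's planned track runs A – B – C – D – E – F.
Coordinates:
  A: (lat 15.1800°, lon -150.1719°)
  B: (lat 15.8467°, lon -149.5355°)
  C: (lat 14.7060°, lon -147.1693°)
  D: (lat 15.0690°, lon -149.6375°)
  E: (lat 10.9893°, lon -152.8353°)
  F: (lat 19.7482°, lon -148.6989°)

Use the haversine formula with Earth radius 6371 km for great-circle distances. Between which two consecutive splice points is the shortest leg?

Leg distances:
A→B: 100.7 km
B→C: 283.7 km
C→D: 268.3 km
D→E: 570.7 km
E→F: 1069.9 km
The shortest leg is A–B at 100.7 km.

A–B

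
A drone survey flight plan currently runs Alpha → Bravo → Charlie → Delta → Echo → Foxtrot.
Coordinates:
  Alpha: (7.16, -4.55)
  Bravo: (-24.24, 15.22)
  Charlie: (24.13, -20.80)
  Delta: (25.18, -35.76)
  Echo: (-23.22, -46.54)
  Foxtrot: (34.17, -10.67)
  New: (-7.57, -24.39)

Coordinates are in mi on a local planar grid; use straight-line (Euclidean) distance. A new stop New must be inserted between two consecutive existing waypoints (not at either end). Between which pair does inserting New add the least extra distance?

Added distance for inserting New between each consecutive pair:
Alpha–Bravo: 30.6 mi
Bravo–Charlie: 14.6 mi
Charlie–Delta: 51.6 mi
Delta–Echo: 12.2 mi
Echo–Foxtrot: 3.4 mi
Smallest added distance is 3.4 mi, inserting between Echo and Foxtrot.

between Echo and Foxtrot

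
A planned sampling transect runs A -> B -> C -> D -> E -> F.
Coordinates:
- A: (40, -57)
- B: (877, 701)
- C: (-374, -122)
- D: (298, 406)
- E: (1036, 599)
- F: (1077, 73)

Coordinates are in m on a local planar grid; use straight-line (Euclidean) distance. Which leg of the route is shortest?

Leg distances:
A→B: 1129.2 m
B→C: 1497.4 m
C→D: 854.6 m
D→E: 762.8 m
E→F: 527.6 m
The shortest leg is E–F at 527.6 m.

E–F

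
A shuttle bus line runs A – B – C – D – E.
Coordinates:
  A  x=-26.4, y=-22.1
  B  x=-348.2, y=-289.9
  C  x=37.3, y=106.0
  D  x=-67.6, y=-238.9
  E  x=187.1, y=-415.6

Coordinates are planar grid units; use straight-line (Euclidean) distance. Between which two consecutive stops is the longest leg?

Leg distances:
A→B: 418.7
B→C: 552.6
C→D: 360.5
D→E: 310.0
The longest leg is B–C at 552.6.

B–C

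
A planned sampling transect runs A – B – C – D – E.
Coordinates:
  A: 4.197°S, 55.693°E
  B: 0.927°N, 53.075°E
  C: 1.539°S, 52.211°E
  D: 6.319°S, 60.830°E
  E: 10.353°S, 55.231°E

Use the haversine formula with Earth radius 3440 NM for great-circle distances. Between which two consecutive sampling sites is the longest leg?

C–D

Leg distances:
A→B: 345.4 NM
B→C: 156.9 NM
C→D: 590.5 NM
D→E: 411.4 NM
The longest leg is C–D at 590.5 NM.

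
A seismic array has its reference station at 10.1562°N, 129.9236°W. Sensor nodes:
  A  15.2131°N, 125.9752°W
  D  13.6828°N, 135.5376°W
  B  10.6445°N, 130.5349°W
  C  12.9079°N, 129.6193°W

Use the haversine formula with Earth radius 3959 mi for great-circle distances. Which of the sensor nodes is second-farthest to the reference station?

A

Distances from the reference station (10.1562°N, 129.9236°W):
D: 451.0 mi
A: 439.2 mi
C: 191.2 mi
B: 53.5 mi
The second-farthest is A at 439.2 mi.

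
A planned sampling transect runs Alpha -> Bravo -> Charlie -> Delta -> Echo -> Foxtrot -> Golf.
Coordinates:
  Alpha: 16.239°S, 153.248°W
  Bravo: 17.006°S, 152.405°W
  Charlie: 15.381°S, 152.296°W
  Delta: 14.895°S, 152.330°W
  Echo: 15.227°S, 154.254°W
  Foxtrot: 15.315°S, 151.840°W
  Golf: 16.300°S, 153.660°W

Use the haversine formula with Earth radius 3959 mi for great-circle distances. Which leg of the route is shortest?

Leg distances:
Alpha→Bravo: 77.0 mi
Bravo→Charlie: 112.5 mi
Charlie→Delta: 33.7 mi
Delta→Echo: 130.4 mi
Echo→Foxtrot: 161.0 mi
Foxtrot→Golf: 138.8 mi
The shortest leg is Charlie–Delta at 33.7 mi.

Charlie–Delta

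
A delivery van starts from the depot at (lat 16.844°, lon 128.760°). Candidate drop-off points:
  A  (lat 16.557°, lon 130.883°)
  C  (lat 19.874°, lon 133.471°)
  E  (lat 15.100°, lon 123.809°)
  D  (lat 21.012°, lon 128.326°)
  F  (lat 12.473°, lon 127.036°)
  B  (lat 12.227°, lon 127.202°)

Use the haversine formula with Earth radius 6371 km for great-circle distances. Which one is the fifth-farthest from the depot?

Distances from the depot ((lat 16.844°, lon 128.760°)):
C: 600.5 km
E: 563.6 km
B: 540.1 km
F: 520.2 km
D: 465.7 km
A: 228.3 km
The fifth-farthest is D at 465.7 km.

D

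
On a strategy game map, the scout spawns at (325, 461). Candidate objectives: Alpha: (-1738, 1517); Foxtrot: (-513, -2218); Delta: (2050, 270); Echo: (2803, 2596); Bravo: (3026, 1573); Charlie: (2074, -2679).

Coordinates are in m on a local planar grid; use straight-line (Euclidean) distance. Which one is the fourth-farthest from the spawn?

Foxtrot

Distances from the spawn ((325, 461)):
Charlie: 3594.2 m
Echo: 3270.9 m
Bravo: 2920.9 m
Foxtrot: 2807.0 m
Alpha: 2317.6 m
Delta: 1735.5 m
The fourth-farthest is Foxtrot at 2807.0 m.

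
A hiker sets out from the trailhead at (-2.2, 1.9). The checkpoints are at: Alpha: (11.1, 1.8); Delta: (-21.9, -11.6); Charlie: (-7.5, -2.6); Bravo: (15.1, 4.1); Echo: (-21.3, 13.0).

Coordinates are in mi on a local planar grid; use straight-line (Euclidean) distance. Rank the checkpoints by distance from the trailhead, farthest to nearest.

Distances from the trailhead:
Delta (-21.9, -11.6): 23.9 mi
Echo (-21.3, 13.0): 22.1 mi
Bravo (15.1, 4.1): 17.4 mi
Alpha (11.1, 1.8): 13.3 mi
Charlie (-7.5, -2.6): 7.0 mi

Delta, Echo, Bravo, Alpha, Charlie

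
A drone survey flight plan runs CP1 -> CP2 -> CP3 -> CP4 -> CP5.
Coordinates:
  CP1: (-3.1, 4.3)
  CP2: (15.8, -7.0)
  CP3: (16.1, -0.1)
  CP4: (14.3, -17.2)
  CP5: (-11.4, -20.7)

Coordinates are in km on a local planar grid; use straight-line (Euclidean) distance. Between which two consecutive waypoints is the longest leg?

CP4–CP5

Leg distances:
CP1→CP2: 22.0 km
CP2→CP3: 6.9 km
CP3→CP4: 17.2 km
CP4→CP5: 25.9 km
The longest leg is CP4–CP5 at 25.9 km.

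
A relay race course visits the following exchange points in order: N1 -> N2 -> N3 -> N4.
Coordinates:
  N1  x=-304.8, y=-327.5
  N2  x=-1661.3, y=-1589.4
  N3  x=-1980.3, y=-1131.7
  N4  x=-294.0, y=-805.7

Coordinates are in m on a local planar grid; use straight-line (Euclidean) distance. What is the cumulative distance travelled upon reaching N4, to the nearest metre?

4128 m

Leg distances:
N1→N2: 1852.7 m  (cumulative 1852.7 m)
N2→N3: 557.9 m  (cumulative 2410.6 m)
N3→N4: 1717.5 m  (cumulative 4128.1 m)
Cumulative distance at N4 ≈ 4128 m.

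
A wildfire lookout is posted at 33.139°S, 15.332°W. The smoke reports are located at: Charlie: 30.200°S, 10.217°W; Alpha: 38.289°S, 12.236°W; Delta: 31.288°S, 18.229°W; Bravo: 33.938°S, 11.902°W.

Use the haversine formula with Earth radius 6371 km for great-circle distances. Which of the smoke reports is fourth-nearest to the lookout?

Alpha

Distances from the lookout (33.139°S, 15.332°W):
Bravo: 330.1 km
Delta: 341.5 km
Charlie: 583.9 km
Alpha: 637.1 km
The fourth-nearest is Alpha at 637.1 km.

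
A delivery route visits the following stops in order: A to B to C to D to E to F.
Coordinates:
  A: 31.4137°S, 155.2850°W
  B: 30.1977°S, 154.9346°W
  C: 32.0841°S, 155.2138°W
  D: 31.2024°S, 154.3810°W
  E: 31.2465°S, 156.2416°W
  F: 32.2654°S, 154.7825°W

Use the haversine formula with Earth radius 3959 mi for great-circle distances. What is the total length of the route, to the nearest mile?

Leg distances:
A→B: 86.6 mi  (cumulative 86.6 mi)
B→C: 131.4 mi  (cumulative 217.9 mi)
C→D: 78.2 mi  (cumulative 296.1 mi)
D→E: 110.0 mi  (cumulative 406.1 mi)
E→F: 110.9 mi  (cumulative 517.0 mi)
Total route length ≈ 517 mi.

517 mi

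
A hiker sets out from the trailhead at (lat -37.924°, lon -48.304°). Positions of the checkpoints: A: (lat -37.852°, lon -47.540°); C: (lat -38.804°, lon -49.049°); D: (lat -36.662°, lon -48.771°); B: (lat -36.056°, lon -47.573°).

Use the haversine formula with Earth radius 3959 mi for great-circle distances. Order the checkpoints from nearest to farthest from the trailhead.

A, C, D, B

Computing each great-circle distance from (lat -37.924°, lon -48.304°):
A (lat -37.852°, lon -47.540°): 42.0 mi
C (lat -38.804°, lon -49.049°): 73.0 mi
D (lat -36.662°, lon -48.771°): 90.9 mi
B (lat -36.056°, lon -47.573°): 135.2 mi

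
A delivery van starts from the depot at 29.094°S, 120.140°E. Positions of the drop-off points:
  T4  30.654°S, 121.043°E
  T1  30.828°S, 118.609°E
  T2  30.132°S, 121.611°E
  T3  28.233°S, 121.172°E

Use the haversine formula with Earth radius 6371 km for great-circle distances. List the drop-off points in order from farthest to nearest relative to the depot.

Computing each great-circle distance from 29.094°S, 120.140°E:
T1 30.828°S, 118.609°E: 242.7 km
T4 30.654°S, 121.043°E: 194.1 km
T2 30.132°S, 121.611°E: 183.1 km
T3 28.233°S, 121.172°E: 138.9 km

T1, T4, T2, T3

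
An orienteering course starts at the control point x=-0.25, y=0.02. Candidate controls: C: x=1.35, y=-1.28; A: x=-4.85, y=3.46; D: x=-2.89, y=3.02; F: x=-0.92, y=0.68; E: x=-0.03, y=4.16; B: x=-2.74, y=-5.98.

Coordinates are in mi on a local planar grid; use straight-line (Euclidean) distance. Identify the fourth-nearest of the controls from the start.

E

Distance to each, sorted:
F: 0.9 mi
C: 2.1 mi
D: 4.0 mi
E: 4.1 mi
A: 5.7 mi
B: 6.5 mi
The fourth-nearest is E at 4.1 mi.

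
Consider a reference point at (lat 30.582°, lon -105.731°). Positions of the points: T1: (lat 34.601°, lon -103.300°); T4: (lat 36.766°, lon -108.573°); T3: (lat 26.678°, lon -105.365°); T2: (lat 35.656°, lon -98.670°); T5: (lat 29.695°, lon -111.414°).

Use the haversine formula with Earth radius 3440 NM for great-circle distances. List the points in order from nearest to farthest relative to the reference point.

Computing each great-circle distance from (lat 30.582°, lon -105.731°):
T3 (lat 26.678°, lon -105.365°): 235.2 NM
T1 (lat 34.601°, lon -103.300°): 270.8 NM
T5 (lat 29.695°, lon -111.414°): 299.8 NM
T4 (lat 36.766°, lon -108.573°): 397.5 NM
T2 (lat 35.656°, lon -98.670°): 467.6 NM

T3, T1, T5, T4, T2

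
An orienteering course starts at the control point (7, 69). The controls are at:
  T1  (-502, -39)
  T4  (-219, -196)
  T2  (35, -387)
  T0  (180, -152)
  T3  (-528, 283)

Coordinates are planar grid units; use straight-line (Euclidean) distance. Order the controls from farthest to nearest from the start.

T3, T1, T2, T4, T0

Computing each straight-line distance from (7, 69):
T3 (-528, 283): 576.2
T1 (-502, -39): 520.3
T2 (35, -387): 456.9
T4 (-219, -196): 348.3
T0 (180, -152): 280.7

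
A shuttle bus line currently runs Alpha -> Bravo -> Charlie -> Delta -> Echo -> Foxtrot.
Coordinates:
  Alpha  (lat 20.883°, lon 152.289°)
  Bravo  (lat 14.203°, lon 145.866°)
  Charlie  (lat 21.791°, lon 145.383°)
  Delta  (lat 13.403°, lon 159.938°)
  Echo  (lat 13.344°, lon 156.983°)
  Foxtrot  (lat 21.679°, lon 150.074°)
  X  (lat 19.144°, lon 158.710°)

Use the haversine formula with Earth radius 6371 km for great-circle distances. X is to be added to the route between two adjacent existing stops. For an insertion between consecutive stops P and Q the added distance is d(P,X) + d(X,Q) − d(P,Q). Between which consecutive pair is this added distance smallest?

between Charlie and Delta

Added distance for inserting X between each consecutive pair:
Alpha–Bravo: 1164.4 km
Bravo–Charlie: 2047.0 km
Charlie–Delta: 269.4 km
Delta–Echo: 1002.7 km
Echo–Foxtrot: 432.8 km
Smallest added distance is 269.4 km, inserting between Charlie and Delta.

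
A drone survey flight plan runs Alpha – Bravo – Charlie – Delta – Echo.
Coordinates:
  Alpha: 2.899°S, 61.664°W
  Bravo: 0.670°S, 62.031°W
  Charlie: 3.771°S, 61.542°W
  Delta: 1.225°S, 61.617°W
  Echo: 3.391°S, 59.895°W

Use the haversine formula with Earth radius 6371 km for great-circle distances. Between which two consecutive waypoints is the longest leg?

Bravo–Charlie

Leg distances:
Alpha→Bravo: 251.2 km
Bravo→Charlie: 349.1 km
Charlie→Delta: 283.2 km
Delta→Echo: 307.6 km
The longest leg is Bravo–Charlie at 349.1 km.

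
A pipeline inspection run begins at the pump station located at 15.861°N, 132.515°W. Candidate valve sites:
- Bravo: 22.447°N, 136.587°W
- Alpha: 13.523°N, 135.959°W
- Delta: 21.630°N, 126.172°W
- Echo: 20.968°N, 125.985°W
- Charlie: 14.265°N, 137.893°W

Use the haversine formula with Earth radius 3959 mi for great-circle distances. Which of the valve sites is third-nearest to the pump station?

Distance to each, sorted:
Alpha: 281.2 mi
Charlie: 375.4 mi
Bravo: 526.9 mi
Echo: 554.6 mi
Delta: 575.3 mi
The third-nearest is Bravo at 526.9 mi.

Bravo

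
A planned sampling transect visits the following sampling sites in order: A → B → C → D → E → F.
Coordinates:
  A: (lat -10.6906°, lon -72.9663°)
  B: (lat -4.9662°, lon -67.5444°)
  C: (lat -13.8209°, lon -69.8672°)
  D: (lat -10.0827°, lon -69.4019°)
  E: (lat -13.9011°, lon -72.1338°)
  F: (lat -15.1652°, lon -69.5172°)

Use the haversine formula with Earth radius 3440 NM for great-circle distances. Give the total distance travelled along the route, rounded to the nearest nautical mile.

1696 NM

Leg distances:
A→B: 471.2 NM  (cumulative 471.2 NM)
B→C: 549.1 NM  (cumulative 1020.3 NM)
C→D: 226.1 NM  (cumulative 1246.4 NM)
D→E: 279.8 NM  (cumulative 1526.2 NM)
E→F: 170.0 NM  (cumulative 1696.2 NM)
Total route length ≈ 1696 NM.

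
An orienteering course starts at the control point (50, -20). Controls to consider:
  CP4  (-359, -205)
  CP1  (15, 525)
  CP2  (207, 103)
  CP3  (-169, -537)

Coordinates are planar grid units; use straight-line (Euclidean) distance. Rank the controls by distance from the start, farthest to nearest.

Distances from the start:
CP3 (-169, -537): 561.5
CP1 (15, 525): 546.1
CP4 (-359, -205): 448.9
CP2 (207, 103): 199.4

CP3, CP1, CP4, CP2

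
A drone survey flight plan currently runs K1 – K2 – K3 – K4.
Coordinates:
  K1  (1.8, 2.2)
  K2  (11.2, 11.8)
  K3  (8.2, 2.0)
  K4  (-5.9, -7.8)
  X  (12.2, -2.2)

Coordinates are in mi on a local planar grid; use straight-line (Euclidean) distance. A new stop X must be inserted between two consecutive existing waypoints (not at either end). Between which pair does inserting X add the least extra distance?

between K3 and K4

Added distance for inserting X between each consecutive pair:
K1–K2: 11.9 mi
K2–K3: 9.6 mi
K3–K4: 7.6 mi
Smallest added distance is 7.6 mi, inserting between K3 and K4.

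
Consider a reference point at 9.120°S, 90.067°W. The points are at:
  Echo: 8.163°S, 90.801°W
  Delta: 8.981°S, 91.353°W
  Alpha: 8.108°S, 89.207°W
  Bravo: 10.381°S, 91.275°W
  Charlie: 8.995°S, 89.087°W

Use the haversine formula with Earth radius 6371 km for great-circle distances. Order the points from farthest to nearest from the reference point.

Distances from the reference point:
Bravo 10.381°S, 91.275°W: 192.8 km
Alpha 8.108°S, 89.207°W: 147.0 km
Delta 8.981°S, 91.353°W: 142.1 km
Echo 8.163°S, 90.801°W: 133.5 km
Charlie 8.995°S, 89.087°W: 108.5 km

Bravo, Alpha, Delta, Echo, Charlie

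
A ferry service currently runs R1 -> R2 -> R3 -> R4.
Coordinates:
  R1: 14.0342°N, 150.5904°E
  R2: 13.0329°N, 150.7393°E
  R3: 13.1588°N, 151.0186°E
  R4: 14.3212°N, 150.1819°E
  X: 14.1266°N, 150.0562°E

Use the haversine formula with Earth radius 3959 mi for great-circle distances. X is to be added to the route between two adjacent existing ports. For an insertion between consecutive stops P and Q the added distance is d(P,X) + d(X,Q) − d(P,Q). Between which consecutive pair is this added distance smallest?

Added distance for inserting X between each consecutive pair:
R1–R2: 54.9 mi
R2–R3: 160.7 mi
R3–R4: 10.9 mi
Smallest added distance is 10.9 mi, inserting between R3 and R4.

between R3 and R4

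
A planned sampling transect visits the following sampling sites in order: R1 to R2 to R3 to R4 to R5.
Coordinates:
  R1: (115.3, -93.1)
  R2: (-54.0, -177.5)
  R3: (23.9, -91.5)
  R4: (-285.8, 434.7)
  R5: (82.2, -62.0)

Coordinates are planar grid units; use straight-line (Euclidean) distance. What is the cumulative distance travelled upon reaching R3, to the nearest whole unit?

305

Leg distances:
R1→R2: 189.2  (cumulative 189.2)
R2→R3: 116.0  (cumulative 305.2)
Cumulative distance at R3 ≈ 305.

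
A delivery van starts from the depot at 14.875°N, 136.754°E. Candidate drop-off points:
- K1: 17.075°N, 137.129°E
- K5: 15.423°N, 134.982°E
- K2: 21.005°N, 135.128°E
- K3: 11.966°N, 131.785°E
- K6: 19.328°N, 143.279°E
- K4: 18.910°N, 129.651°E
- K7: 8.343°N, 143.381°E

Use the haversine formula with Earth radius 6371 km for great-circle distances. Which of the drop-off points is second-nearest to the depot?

Distance to each, sorted:
K5: 199.7 km
K1: 247.9 km
K3: 627.2 km
K2: 703.0 km
K6: 851.9 km
K4: 878.7 km
K7: 1023.7 km
The second-nearest is K1 at 247.9 km.

K1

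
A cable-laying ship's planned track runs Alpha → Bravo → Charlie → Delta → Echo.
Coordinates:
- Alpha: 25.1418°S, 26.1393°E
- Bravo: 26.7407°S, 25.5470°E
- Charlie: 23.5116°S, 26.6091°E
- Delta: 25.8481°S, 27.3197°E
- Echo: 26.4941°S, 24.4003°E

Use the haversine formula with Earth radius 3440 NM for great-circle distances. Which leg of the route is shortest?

Leg distances:
Alpha→Bravo: 101.2 NM
Bravo→Charlie: 202.3 NM
Charlie→Delta: 145.5 NM
Delta→Echo: 162.0 NM
The shortest leg is Alpha–Bravo at 101.2 NM.

Alpha–Bravo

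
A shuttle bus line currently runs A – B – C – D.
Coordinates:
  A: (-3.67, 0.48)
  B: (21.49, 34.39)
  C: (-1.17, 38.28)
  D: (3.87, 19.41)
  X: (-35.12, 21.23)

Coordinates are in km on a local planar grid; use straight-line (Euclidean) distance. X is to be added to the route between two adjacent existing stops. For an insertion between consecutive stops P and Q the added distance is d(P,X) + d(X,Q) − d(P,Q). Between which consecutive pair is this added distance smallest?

Added distance for inserting X between each consecutive pair:
A–B: 53.6 km
B–C: 73.1 km
C–D: 57.5 km
Smallest added distance is 53.6 km, inserting between A and B.

between A and B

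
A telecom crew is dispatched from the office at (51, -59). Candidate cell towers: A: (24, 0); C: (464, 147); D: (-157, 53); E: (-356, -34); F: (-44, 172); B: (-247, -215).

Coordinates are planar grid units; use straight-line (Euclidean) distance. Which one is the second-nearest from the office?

Distances from the office ((51, -59)):
A: 64.9
D: 236.2
F: 249.8
B: 336.4
E: 407.8
C: 461.5
The second-nearest is D at 236.2.

D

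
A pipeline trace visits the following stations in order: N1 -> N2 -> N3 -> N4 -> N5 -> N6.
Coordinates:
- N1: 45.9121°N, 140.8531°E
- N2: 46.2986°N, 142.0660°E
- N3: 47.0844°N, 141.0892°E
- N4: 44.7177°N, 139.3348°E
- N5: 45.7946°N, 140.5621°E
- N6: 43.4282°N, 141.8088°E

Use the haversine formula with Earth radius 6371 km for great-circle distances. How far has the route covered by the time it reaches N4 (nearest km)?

Leg distances:
N1→N2: 102.9 km  (cumulative 102.9 km)
N2→N3: 114.8 km  (cumulative 217.7 km)
N3→N4: 296.1 km  (cumulative 513.8 km)
Cumulative distance at N4 ≈ 514 km.

514 km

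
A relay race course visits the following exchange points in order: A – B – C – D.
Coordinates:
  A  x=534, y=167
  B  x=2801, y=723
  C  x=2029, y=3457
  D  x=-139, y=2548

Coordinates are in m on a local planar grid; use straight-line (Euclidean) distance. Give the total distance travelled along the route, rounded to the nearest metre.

Leg distances:
A→B: 2334.2 m  (cumulative 2334.2 m)
B→C: 2840.9 m  (cumulative 5175.1 m)
C→D: 2350.9 m  (cumulative 7525.9 m)
Total route length ≈ 7526 m.

7526 m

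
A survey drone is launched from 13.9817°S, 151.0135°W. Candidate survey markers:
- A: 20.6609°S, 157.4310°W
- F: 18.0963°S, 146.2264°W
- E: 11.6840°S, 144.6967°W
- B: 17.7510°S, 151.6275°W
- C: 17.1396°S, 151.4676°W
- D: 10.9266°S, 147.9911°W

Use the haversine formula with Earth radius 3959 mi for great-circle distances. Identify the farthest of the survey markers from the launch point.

Distance to each, sorted:
A: 626.0 mi
E: 454.2 mi
F: 426.4 mi
D: 293.5 mi
B: 263.6 mi
C: 220.3 mi
The farthest is A at 626.0 mi.

A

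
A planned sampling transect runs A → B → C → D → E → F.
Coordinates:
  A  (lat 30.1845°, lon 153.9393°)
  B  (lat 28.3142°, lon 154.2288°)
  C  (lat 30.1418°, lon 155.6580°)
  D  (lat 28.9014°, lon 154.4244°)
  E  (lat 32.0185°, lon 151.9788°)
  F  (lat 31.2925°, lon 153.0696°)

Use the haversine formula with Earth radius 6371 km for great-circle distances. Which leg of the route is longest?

Leg distances:
A→B: 209.9 km
B→C: 246.0 km
C→D: 182.4 km
D→E: 418.4 km
E→F: 131.1 km
The longest leg is D–E at 418.4 km.

D–E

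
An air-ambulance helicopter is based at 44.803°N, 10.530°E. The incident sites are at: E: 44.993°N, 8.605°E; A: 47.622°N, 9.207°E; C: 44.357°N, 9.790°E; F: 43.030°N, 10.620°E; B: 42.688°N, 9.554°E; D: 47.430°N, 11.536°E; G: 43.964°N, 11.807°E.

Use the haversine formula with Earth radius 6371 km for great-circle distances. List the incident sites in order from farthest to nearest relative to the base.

Distances from the base:
A 47.622°N, 9.207°E: 329.6 km
D 47.430°N, 11.536°E: 302.2 km
B 42.688°N, 9.554°E: 247.9 km
F 43.030°N, 10.620°E: 197.3 km
E 44.993°N, 8.605°E: 153.1 km
G 43.964°N, 11.807°E: 137.8 km
C 44.357°N, 9.790°E: 76.8 km

A, D, B, F, E, G, C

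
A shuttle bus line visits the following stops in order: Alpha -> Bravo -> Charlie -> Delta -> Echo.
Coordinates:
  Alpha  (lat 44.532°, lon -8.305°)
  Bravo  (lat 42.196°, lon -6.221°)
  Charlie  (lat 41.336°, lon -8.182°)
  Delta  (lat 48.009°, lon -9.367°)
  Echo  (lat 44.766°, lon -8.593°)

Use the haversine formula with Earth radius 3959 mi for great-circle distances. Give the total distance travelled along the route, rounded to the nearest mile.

Leg distances:
Alpha→Bravo: 192.4 mi  (cumulative 192.4 mi)
Bravo→Charlie: 117.2 mi  (cumulative 309.6 mi)
Charlie→Delta: 464.7 mi  (cumulative 774.3 mi)
Delta→Echo: 227.1 mi  (cumulative 1001.4 mi)
Total route length ≈ 1001 mi.

1001 mi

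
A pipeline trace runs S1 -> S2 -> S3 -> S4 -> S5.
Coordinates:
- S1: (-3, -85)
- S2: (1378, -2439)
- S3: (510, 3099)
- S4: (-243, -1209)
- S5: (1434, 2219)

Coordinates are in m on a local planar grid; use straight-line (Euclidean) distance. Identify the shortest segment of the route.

Leg distances:
S1→S2: 2729.2 m
S2→S3: 5605.6 m
S3→S4: 4373.3 m
S4→S5: 3816.2 m
The shortest leg is S1–S2 at 2729.2 m.

S1–S2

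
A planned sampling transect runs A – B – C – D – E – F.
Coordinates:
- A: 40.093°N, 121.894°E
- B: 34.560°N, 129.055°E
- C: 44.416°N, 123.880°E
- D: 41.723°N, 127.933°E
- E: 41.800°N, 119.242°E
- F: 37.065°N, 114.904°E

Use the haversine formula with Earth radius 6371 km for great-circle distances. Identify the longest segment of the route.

Leg distances:
A→B: 882.3 km
B→C: 1181.8 km
C→D: 444.9 km
D→E: 720.6 km
E→F: 644.8 km
The longest leg is B–C at 1181.8 km.

B–C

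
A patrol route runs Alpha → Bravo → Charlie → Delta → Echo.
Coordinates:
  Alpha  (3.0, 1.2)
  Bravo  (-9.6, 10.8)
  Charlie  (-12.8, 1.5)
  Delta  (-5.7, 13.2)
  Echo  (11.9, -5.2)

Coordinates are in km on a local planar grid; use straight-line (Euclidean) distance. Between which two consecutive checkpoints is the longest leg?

Leg distances:
Alpha→Bravo: 15.8 km
Bravo→Charlie: 9.8 km
Charlie→Delta: 13.7 km
Delta→Echo: 25.5 km
The longest leg is Delta–Echo at 25.5 km.

Delta–Echo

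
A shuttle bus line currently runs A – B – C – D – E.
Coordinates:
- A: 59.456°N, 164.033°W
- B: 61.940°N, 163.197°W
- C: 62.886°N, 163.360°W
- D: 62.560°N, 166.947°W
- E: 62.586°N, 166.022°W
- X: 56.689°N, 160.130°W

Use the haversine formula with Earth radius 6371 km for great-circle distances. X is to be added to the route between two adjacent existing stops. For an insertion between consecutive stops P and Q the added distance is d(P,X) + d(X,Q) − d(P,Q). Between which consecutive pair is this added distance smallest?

between A and B

Added distance for inserting X between each consecutive pair:
A–B: 712.9 km
B–C: 1215.7 km
C–D: 1282.0 km
D–E: 1442.6 km
Smallest added distance is 712.9 km, inserting between A and B.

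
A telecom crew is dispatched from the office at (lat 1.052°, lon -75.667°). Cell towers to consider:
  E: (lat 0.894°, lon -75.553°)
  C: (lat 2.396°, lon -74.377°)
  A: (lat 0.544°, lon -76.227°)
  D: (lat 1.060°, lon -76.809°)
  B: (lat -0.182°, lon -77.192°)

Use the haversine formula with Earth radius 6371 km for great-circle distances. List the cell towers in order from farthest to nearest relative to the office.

B, C, D, A, E

Distance from the office at (lat 1.052°, lon -75.667°) to each:
B (lat -0.182°, lon -77.192°): 218.1 km
C (lat 2.396°, lon -74.377°): 207.1 km
D (lat 1.060°, lon -76.809°): 127.0 km
A (lat 0.544°, lon -76.227°): 84.1 km
E (lat 0.894°, lon -75.553°): 21.7 km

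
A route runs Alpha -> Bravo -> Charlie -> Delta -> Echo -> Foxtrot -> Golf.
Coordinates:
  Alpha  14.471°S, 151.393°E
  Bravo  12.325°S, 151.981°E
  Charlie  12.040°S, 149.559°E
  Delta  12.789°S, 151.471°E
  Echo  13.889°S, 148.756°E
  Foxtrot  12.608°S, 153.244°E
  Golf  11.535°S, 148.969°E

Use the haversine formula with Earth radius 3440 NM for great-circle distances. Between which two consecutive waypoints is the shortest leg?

Charlie–Delta

Leg distances:
Alpha→Bravo: 133.3 NM
Bravo→Charlie: 143.2 NM
Charlie→Delta: 120.8 NM
Delta→Echo: 171.8 NM
Echo→Foxtrot: 273.3 NM
Foxtrot→Golf: 259.1 NM
The shortest leg is Charlie–Delta at 120.8 NM.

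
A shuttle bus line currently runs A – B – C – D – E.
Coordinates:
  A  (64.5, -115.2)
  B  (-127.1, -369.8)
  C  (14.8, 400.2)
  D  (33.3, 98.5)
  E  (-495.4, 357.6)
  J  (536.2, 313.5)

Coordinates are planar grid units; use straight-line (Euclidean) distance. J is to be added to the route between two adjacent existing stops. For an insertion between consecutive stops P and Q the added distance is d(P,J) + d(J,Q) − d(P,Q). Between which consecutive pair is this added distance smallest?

Added distance for inserting J between each consecutive pair:
A–B: 1271.1
B–C: 697.9
C–D: 773.2
D–E: 990.7
Smallest added distance is 697.9, inserting between B and C.

between B and C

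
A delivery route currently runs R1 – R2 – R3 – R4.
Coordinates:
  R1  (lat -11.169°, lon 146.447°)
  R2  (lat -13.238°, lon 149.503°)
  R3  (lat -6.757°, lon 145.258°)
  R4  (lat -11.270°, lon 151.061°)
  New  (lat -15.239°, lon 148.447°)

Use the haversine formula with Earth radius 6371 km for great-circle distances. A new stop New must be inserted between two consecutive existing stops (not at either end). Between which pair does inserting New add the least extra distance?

between R1 and R2

Added distance for inserting New between each consecutive pair:
R1–R2: 347.6 km
R2–R3: 397.7 km
R3–R4: 718.4 km
Smallest added distance is 347.6 km, inserting between R1 and R2.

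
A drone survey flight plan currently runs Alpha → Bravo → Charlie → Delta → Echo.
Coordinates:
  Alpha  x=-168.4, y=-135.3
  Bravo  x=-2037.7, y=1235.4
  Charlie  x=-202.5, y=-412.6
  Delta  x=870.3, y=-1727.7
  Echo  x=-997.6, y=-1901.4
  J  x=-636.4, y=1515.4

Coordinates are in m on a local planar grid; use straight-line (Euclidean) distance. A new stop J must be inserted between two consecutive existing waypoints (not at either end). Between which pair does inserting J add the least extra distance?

Added distance for inserting J between each consecutive pair:
Alpha–Bravo: 826.8 m
Bravo–Charlie: 938.7 m
Charlie–Delta: 3855.1 m
Delta–Echo: 5135.9 m
Smallest added distance is 826.8 m, inserting between Alpha and Bravo.

between Alpha and Bravo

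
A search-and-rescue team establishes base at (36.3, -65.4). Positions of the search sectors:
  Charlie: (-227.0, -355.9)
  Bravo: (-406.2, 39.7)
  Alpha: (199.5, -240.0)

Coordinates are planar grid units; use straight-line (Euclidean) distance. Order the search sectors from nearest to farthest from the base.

Alpha, Charlie, Bravo

Computing each straight-line distance from (36.3, -65.4):
Alpha (199.5, -240.0): 239.0
Charlie (-227.0, -355.9): 392.1
Bravo (-406.2, 39.7): 454.8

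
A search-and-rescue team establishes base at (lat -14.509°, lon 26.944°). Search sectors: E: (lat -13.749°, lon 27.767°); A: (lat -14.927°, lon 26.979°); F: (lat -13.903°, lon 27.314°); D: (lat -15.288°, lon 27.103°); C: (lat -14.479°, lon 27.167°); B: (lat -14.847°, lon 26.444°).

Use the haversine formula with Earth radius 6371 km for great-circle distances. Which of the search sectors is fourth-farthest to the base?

Distance to each, sorted:
E: 122.5 km
D: 88.3 km
F: 78.3 km
B: 65.6 km
A: 46.6 km
C: 24.2 km
The fourth-farthest is B at 65.6 km.

B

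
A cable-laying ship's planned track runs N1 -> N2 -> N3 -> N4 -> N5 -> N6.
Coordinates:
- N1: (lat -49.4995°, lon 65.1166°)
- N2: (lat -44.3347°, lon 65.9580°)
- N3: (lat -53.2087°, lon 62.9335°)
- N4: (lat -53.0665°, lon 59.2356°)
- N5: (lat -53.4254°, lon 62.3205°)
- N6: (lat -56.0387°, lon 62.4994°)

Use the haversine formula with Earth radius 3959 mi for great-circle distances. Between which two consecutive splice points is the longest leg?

N2–N3

Leg distances:
N1→N2: 359.1 mi
N2→N3: 628.3 mi
N3→N4: 153.6 mi
N4→N5: 129.9 mi
N5→N6: 180.7 mi
The longest leg is N2–N3 at 628.3 mi.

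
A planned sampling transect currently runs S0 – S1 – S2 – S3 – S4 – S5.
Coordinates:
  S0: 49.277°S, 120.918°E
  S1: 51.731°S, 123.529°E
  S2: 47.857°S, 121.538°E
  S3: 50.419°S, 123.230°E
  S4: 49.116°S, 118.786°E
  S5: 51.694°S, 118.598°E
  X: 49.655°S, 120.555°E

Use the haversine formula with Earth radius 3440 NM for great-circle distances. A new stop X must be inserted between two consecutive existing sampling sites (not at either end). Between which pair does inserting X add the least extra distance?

between S3 and S4

Added distance for inserting X between each consecutive pair:
S0–S1: 17.2 NM
S1–S2: 38.0 NM
S2–S3: 60.1 NM
S3–S4: 0.0 NM
S4–S5: 64.7 NM
Smallest added distance is 0.0 NM, inserting between S3 and S4.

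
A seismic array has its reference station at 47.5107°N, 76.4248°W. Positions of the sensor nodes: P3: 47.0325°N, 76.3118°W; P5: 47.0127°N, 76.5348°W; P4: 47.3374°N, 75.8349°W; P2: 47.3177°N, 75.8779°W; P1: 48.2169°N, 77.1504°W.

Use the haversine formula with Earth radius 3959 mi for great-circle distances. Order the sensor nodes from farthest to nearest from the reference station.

P1, P5, P3, P4, P2

Distance from the reference station at 47.5107°N, 76.4248°W to each:
P1 48.2169°N, 77.1504°W: 59.3 mi
P5 47.0127°N, 76.5348°W: 34.8 mi
P3 47.0325°N, 76.3118°W: 33.5 mi
P4 47.3374°N, 75.8349°W: 30.1 mi
P2 47.3177°N, 75.8779°W: 28.8 mi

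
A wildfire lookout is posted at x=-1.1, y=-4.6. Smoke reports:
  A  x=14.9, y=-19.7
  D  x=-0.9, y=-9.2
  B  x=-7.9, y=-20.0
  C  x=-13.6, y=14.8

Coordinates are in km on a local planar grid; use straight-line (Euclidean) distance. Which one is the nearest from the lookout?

D

Distances from the lookout (x=-1.1, y=-4.6):
D: 4.6 km
B: 16.8 km
A: 22.0 km
C: 23.1 km
The nearest is D at 4.6 km.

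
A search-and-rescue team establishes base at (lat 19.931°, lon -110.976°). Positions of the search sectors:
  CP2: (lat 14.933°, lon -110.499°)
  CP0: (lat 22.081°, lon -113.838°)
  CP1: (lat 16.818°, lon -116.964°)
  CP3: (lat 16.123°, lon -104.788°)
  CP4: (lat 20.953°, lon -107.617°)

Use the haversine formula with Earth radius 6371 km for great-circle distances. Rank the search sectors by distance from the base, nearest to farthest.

CP4, CP0, CP2, CP1, CP3

Computing each great-circle distance from (lat 19.931°, lon -110.976°):
CP4 (lat 20.953°, lon -107.617°): 368.0 km
CP0 (lat 22.081°, lon -113.838°): 381.3 km
CP2 (lat 14.933°, lon -110.499°): 558.0 km
CP1 (lat 16.818°, lon -116.964°): 720.4 km
CP3 (lat 16.123°, lon -104.788°): 779.2 km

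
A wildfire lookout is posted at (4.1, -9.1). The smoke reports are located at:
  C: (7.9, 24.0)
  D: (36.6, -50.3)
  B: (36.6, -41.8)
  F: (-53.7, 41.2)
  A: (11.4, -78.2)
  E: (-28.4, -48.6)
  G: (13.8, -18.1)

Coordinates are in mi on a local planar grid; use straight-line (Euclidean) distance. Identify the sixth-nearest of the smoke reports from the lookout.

A

Distance to each, sorted:
G: 13.2 mi
C: 33.3 mi
B: 46.1 mi
E: 51.2 mi
D: 52.5 mi
A: 69.5 mi
F: 76.6 mi
The sixth-nearest is A at 69.5 mi.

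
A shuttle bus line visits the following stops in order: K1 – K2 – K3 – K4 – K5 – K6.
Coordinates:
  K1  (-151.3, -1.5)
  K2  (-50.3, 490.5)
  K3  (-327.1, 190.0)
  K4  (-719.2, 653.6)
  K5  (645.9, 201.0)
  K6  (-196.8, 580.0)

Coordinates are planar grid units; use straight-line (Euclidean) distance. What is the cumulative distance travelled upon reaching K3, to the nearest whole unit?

911

Leg distances:
K1→K2: 502.3  (cumulative 502.3)
K2→K3: 408.6  (cumulative 910.8)
Cumulative distance at K3 ≈ 911.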